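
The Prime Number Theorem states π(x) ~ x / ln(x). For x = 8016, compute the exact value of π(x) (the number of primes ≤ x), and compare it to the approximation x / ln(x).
π(8016) = 1009;  x/ln(x) ≈ 891.74;  relative error ≈ 11.62%.

Directly count primes up to 8016: π(8016) = 1009. The PNT approximation gives 8016/ln(8016) ≈ 8016/8.98919 ≈ 891.74. Relative error (π(x) − x/ln(x)) / π(x) ≈ 11.62%; the approximation is known to undercount slightly (Li(x) is a better estimate).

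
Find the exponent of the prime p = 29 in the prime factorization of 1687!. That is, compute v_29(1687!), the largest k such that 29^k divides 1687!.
v_29(1687!) = 60

Legendre's formula: v_p(n!) = Σ_{k ≥ 1} ⌊n / p^k⌋. For p = 29, n = 1687, the terms are:
  ⌊1687/29^1⌋ = ⌊1687/29⌋ = 58
  ⌊1687/29^2⌋ = ⌊1687/841⌋ = 2
(the next term ⌊1687/29^3⌋ = 0, terminating the sum). Summing: v_29(1687!) = 58 + 2 = 60.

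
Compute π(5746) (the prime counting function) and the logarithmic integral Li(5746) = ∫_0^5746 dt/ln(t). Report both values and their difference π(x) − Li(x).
π(5746) = 756;  Li(5746) ≈ 771.14;  π(x) − Li(x) ≈ -15.14.

Direct count of primes ≤ 5746 gives π(5746) = 756. Numerical evaluation of the logarithmic integral gives Li(5746) ≈ 771.14. The difference π(x) − Li(x) ≈ -15.14 is typically negative for small/moderate x (Li(x) overestimates), though Littlewood's theorem shows this sign changes infinitely often.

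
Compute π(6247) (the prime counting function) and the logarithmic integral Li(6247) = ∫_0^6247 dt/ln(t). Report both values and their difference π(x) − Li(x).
π(6247) = 812;  Li(6247) ≈ 828.74;  π(x) − Li(x) ≈ -16.74.

Direct count of primes ≤ 6247 gives π(6247) = 812. Numerical evaluation of the logarithmic integral gives Li(6247) ≈ 828.74. The difference π(x) − Li(x) ≈ -16.74 is typically negative for small/moderate x (Li(x) overestimates), though Littlewood's theorem shows this sign changes infinitely often.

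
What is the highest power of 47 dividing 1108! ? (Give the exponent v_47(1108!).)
v_47(1108!) = 23

Legendre's formula: v_p(n!) = Σ_{k ≥ 1} ⌊n / p^k⌋. For p = 47, n = 1108, the terms are:
  ⌊1108/47^1⌋ = ⌊1108/47⌋ = 23
(the next term ⌊1108/47^2⌋ = 0, terminating the sum). Summing: v_47(1108!) = 23 = 23.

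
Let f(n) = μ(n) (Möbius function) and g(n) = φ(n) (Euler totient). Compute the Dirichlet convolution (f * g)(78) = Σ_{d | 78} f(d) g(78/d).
(μ * φ)(78) = 0

Divisors of 78: [1, 2, 3, 6, 13, 26, 39, 78]. For each d | 78:
  d = 1: μ(1) · φ(78/1) = 1 · 24 = 24
  d = 2: μ(2) · φ(78/2) = -1 · 24 = -24
  d = 3: μ(3) · φ(78/3) = -1 · 12 = -12
  d = 6: μ(6) · φ(78/6) = 1 · 12 = 12
  d = 13: μ(13) · φ(78/13) = -1 · 2 = -2
  d = 26: μ(26) · φ(78/26) = 1 · 2 = 2
  d = 39: μ(39) · φ(78/39) = 1 · 1 = 1
  d = 78: μ(78) · φ(78/78) = -1 · 1 = -1
Summing: (μ * φ)(78) = 24 + -24 + -12 + 12 + -2 + 2 + 1 + -1 = 0.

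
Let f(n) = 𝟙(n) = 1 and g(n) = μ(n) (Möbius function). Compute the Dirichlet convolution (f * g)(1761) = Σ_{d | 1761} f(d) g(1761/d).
(𝟙 * μ)(1761) = 0

Divisors of 1761: [1, 3, 587, 1761]. For each d | 1761:
  d = 1: 𝟙(1) · μ(1761/1) = 1 · 1 = 1
  d = 3: 𝟙(3) · μ(1761/3) = 1 · -1 = -1
  d = 587: 𝟙(587) · μ(1761/587) = 1 · -1 = -1
  d = 1761: 𝟙(1761) · μ(1761/1761) = 1 · 1 = 1
Summing: (𝟙 * μ)(1761) = 1 + -1 + -1 + 1 = 0.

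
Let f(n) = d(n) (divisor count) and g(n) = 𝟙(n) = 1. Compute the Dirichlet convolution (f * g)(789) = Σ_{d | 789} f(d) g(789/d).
(d * 𝟙)(789) = 9

Divisors of 789: [1, 3, 263, 789]. For each d | 789:
  d = 1: d(1) · 𝟙(789/1) = 1 · 1 = 1
  d = 3: d(3) · 𝟙(789/3) = 2 · 1 = 2
  d = 263: d(263) · 𝟙(789/263) = 2 · 1 = 2
  d = 789: d(789) · 𝟙(789/789) = 4 · 1 = 4
Summing: (d * 𝟙)(789) = 1 + 2 + 2 + 4 = 9.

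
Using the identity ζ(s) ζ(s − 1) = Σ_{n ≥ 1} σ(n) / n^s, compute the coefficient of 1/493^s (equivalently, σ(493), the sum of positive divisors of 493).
σ(493) = 540

In the product (Σ m^0/m^s)(Σ k / k^s) = Σ (Σ_{d | n} d) / n^s, the coefficient of 1/n^s is σ(n) = Σ_{d | n} d. For n = 493, divisors are [1, 17, 29, 493]; summing: σ(493) = 540.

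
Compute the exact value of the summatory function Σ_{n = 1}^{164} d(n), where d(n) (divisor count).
Σ_{n ≤ 164} d(n) = 864

Compute d(n) for each 1 ≤ n ≤ 164: d(1) = 1, d(2) = 2, d(3) = 2, d(4) = 3, d(5) = 2, d(6) = 4, d(7) = 2, d(8) = 4, d(9) = 3, d(10) = 4, d(11) = 2, d(12) = 6, d(13) = 2, d(14) = 4, d(15) = 4, d(16) = 5, d(17) = 2, d(18) = 6, d(19) = 2, d(20) = 6, d(21) = 4, d(22) = 4, d(23) = 2, d(24) = 8, d(25) = 3, d(26) = 4, d(27) = 4, d(28) = 6, d(29) = 2, d(30) = 8, d(31) = 2, d(32) = 6, d(33) = 4, d(34) = 4, d(35) = 4, d(36) = 9, d(37) = 2, d(38) = 4, d(39) = 4, d(40) = 8, d(41) = 2, d(42) = 8, d(43) = 2, d(44) = 6, d(45) = 6, d(46) = 4, d(47) = 2, d(48) = 10, d(49) = 3, d(50) = 6, d(51) = 4, d(52) = 6, d(53) = 2, d(54) = 8, d(55) = 4, d(56) = 8, d(57) = 4, d(58) = 4, d(59) = 2, d(60) = 12, d(61) = 2, d(62) = 4, d(63) = 6, d(64) = 7, d(65) = 4, d(66) = 8, d(67) = 2, d(68) = 6, d(69) = 4, d(70) = 8, d(71) = 2, d(72) = 12, d(73) = 2, d(74) = 4, d(75) = 6, d(76) = 6, d(77) = 4, d(78) = 8, d(79) = 2, d(80) = 10, d(81) = 5, d(82) = 4, d(83) = 2, d(84) = 12, d(85) = 4, d(86) = 4, d(87) = 4, d(88) = 8, d(89) = 2, d(90) = 12, d(91) = 4, d(92) = 6, d(93) = 4, d(94) = 4, d(95) = 4, d(96) = 12, d(97) = 2, d(98) = 6, d(99) = 6, d(100) = 9, d(101) = 2, d(102) = 8, d(103) = 2, d(104) = 8, d(105) = 8, d(106) = 4, d(107) = 2, d(108) = 12, d(109) = 2, d(110) = 8, d(111) = 4, d(112) = 10, d(113) = 2, d(114) = 8, d(115) = 4, d(116) = 6, d(117) = 6, d(118) = 4, d(119) = 4, d(120) = 16, d(121) = 3, d(122) = 4, d(123) = 4, d(124) = 6, d(125) = 4, d(126) = 12, d(127) = 2, d(128) = 8, d(129) = 4, d(130) = 8, d(131) = 2, d(132) = 12, d(133) = 4, d(134) = 4, d(135) = 8, d(136) = 8, d(137) = 2, d(138) = 8, d(139) = 2, d(140) = 12, d(141) = 4, d(142) = 4, d(143) = 4, d(144) = 15, d(145) = 4, d(146) = 4, d(147) = 6, d(148) = 6, d(149) = 2, d(150) = 12, d(151) = 2, d(152) = 8, d(153) = 6, d(154) = 8, d(155) = 4, d(156) = 12, d(157) = 2, d(158) = 4, d(159) = 4, d(160) = 12, d(161) = 4, d(162) = 10, d(163) = 2, d(164) = 6. Summing all 164 values: 864. (Dirichlet's divisor formula: Σ_{n ≤ x} d(n) = x ln(x) + (2γ − 1) x + O(√x). For x = 164, the asymptotic estimate is ≈ 861.70.)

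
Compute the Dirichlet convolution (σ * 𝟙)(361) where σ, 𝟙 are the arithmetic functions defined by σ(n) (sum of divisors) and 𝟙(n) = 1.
(σ * 𝟙)(361) = 402

Divisors of 361: [1, 19, 361]. For each d | 361:
  d = 1: σ(1) · 𝟙(361/1) = 1 · 1 = 1
  d = 19: σ(19) · 𝟙(361/19) = 20 · 1 = 20
  d = 361: σ(361) · 𝟙(361/361) = 381 · 1 = 381
Summing: (σ * 𝟙)(361) = 1 + 20 + 381 = 402.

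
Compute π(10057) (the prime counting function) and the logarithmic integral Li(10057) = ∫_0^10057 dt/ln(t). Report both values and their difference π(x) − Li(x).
π(10057) = 1233;  Li(10057) ≈ 1252.32;  π(x) − Li(x) ≈ -19.32.

Direct count of primes ≤ 10057 gives π(10057) = 1233. Numerical evaluation of the logarithmic integral gives Li(10057) ≈ 1252.32. The difference π(x) − Li(x) ≈ -19.32 is typically negative for small/moderate x (Li(x) overestimates), though Littlewood's theorem shows this sign changes infinitely often.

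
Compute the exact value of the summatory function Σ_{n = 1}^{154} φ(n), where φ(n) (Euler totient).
Σ_{n ≤ 154} φ(n) = 7236

Compute φ(n) for each 1 ≤ n ≤ 154: φ(1) = 1, φ(2) = 1, φ(3) = 2, φ(4) = 2, φ(5) = 4, φ(6) = 2, φ(7) = 6, φ(8) = 4, φ(9) = 6, φ(10) = 4, φ(11) = 10, φ(12) = 4, φ(13) = 12, φ(14) = 6, φ(15) = 8, φ(16) = 8, φ(17) = 16, φ(18) = 6, φ(19) = 18, φ(20) = 8, φ(21) = 12, φ(22) = 10, φ(23) = 22, φ(24) = 8, φ(25) = 20, φ(26) = 12, φ(27) = 18, φ(28) = 12, φ(29) = 28, φ(30) = 8, φ(31) = 30, φ(32) = 16, φ(33) = 20, φ(34) = 16, φ(35) = 24, φ(36) = 12, φ(37) = 36, φ(38) = 18, φ(39) = 24, φ(40) = 16, φ(41) = 40, φ(42) = 12, φ(43) = 42, φ(44) = 20, φ(45) = 24, φ(46) = 22, φ(47) = 46, φ(48) = 16, φ(49) = 42, φ(50) = 20, φ(51) = 32, φ(52) = 24, φ(53) = 52, φ(54) = 18, φ(55) = 40, φ(56) = 24, φ(57) = 36, φ(58) = 28, φ(59) = 58, φ(60) = 16, φ(61) = 60, φ(62) = 30, φ(63) = 36, φ(64) = 32, φ(65) = 48, φ(66) = 20, φ(67) = 66, φ(68) = 32, φ(69) = 44, φ(70) = 24, φ(71) = 70, φ(72) = 24, φ(73) = 72, φ(74) = 36, φ(75) = 40, φ(76) = 36, φ(77) = 60, φ(78) = 24, φ(79) = 78, φ(80) = 32, φ(81) = 54, φ(82) = 40, φ(83) = 82, φ(84) = 24, φ(85) = 64, φ(86) = 42, φ(87) = 56, φ(88) = 40, φ(89) = 88, φ(90) = 24, φ(91) = 72, φ(92) = 44, φ(93) = 60, φ(94) = 46, φ(95) = 72, φ(96) = 32, φ(97) = 96, φ(98) = 42, φ(99) = 60, φ(100) = 40, φ(101) = 100, φ(102) = 32, φ(103) = 102, φ(104) = 48, φ(105) = 48, φ(106) = 52, φ(107) = 106, φ(108) = 36, φ(109) = 108, φ(110) = 40, φ(111) = 72, φ(112) = 48, φ(113) = 112, φ(114) = 36, φ(115) = 88, φ(116) = 56, φ(117) = 72, φ(118) = 58, φ(119) = 96, φ(120) = 32, φ(121) = 110, φ(122) = 60, φ(123) = 80, φ(124) = 60, φ(125) = 100, φ(126) = 36, φ(127) = 126, φ(128) = 64, φ(129) = 84, φ(130) = 48, φ(131) = 130, φ(132) = 40, φ(133) = 108, φ(134) = 66, φ(135) = 72, φ(136) = 64, φ(137) = 136, φ(138) = 44, φ(139) = 138, φ(140) = 48, φ(141) = 92, φ(142) = 70, φ(143) = 120, φ(144) = 48, φ(145) = 112, φ(146) = 72, φ(147) = 84, φ(148) = 72, φ(149) = 148, φ(150) = 40, φ(151) = 150, φ(152) = 72, φ(153) = 96, φ(154) = 60. Summing all 154 values: 7236. (Average order: Σ_{n ≤ x} φ(n) ~ (3/π²) x². For x = 154, (3/π²)·154² ≈ 7208.80.)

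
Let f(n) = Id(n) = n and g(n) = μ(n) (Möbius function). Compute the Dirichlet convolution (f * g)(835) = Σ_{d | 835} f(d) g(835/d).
(Id * μ)(835) = 664

Divisors of 835: [1, 5, 167, 835]. For each d | 835:
  d = 1: Id(1) · μ(835/1) = 1 · 1 = 1
  d = 5: Id(5) · μ(835/5) = 5 · -1 = -5
  d = 167: Id(167) · μ(835/167) = 167 · -1 = -167
  d = 835: Id(835) · μ(835/835) = 835 · 1 = 835
Summing: (Id * μ)(835) = 1 + -5 + -167 + 835 = 664.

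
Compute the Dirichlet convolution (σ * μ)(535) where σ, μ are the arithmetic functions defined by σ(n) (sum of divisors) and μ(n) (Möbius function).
(σ * μ)(535) = 535

Divisors of 535: [1, 5, 107, 535]. For each d | 535:
  d = 1: σ(1) · μ(535/1) = 1 · 1 = 1
  d = 5: σ(5) · μ(535/5) = 6 · -1 = -6
  d = 107: σ(107) · μ(535/107) = 108 · -1 = -108
  d = 535: σ(535) · μ(535/535) = 648 · 1 = 648
Summing: (σ * μ)(535) = 1 + -6 + -108 + 648 = 535.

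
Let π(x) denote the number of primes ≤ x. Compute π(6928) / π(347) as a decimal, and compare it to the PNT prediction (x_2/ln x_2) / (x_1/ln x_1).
π(6928)/π(347) = 890/69 ≈ 12.8986;  PNT prediction ≈ 13.2059.

π(347) = 69 and π(6928) = 890, so π(6928)/π(347) ≈ 12.8986. The PNT-predicted ratio is (6928/ln(6928)) / (347/ln(347)) ≈ 13.2059. The two agree to within a few percent, as expected.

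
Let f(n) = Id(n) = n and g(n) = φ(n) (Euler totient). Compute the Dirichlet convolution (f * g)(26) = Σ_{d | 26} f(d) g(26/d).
(Id * φ)(26) = 75

Divisors of 26: [1, 2, 13, 26]. For each d | 26:
  d = 1: Id(1) · φ(26/1) = 1 · 12 = 12
  d = 2: Id(2) · φ(26/2) = 2 · 12 = 24
  d = 13: Id(13) · φ(26/13) = 13 · 1 = 13
  d = 26: Id(26) · φ(26/26) = 26 · 1 = 26
Summing: (Id * φ)(26) = 12 + 24 + 13 + 26 = 75.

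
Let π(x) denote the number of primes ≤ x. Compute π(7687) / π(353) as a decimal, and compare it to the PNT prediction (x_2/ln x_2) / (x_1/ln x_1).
π(7687)/π(353) = 975/71 ≈ 13.7324;  PNT prediction ≈ 14.2780.

π(353) = 71 and π(7687) = 975, so π(7687)/π(353) ≈ 13.7324. The PNT-predicted ratio is (7687/ln(7687)) / (353/ln(353)) ≈ 14.2780. The two agree to within a few percent, as expected.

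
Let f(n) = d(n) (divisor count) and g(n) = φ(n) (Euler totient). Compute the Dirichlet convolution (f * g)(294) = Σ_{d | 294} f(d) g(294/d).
(d * φ)(294) = 684

Divisors of 294: [1, 2, 3, 6, 7, 14, 21, 42, 49, 98, 147, 294]. For each d | 294:
  d = 1: d(1) · φ(294/1) = 1 · 84 = 84
  d = 2: d(2) · φ(294/2) = 2 · 84 = 168
  d = 3: d(3) · φ(294/3) = 2 · 42 = 84
  d = 6: d(6) · φ(294/6) = 4 · 42 = 168
  d = 7: d(7) · φ(294/7) = 2 · 12 = 24
  d = 14: d(14) · φ(294/14) = 4 · 12 = 48
  d = 21: d(21) · φ(294/21) = 4 · 6 = 24
  d = 42: d(42) · φ(294/42) = 8 · 6 = 48
  d = 49: d(49) · φ(294/49) = 3 · 2 = 6
  d = 98: d(98) · φ(294/98) = 6 · 2 = 12
  d = 147: d(147) · φ(294/147) = 6 · 1 = 6
  d = 294: d(294) · φ(294/294) = 12 · 1 = 12
Summing: (d * φ)(294) = 84 + 168 + 84 + 168 + 24 + 48 + 24 + 48 + 6 + 12 + 6 + 12 = 684.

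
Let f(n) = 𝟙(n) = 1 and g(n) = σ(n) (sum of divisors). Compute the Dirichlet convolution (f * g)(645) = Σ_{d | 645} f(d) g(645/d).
(𝟙 * σ)(645) = 1575

Divisors of 645: [1, 3, 5, 15, 43, 129, 215, 645]. For each d | 645:
  d = 1: 𝟙(1) · σ(645/1) = 1 · 1056 = 1056
  d = 3: 𝟙(3) · σ(645/3) = 1 · 264 = 264
  d = 5: 𝟙(5) · σ(645/5) = 1 · 176 = 176
  d = 15: 𝟙(15) · σ(645/15) = 1 · 44 = 44
  d = 43: 𝟙(43) · σ(645/43) = 1 · 24 = 24
  d = 129: 𝟙(129) · σ(645/129) = 1 · 6 = 6
  d = 215: 𝟙(215) · σ(645/215) = 1 · 4 = 4
  d = 645: 𝟙(645) · σ(645/645) = 1 · 1 = 1
Summing: (𝟙 * σ)(645) = 1056 + 264 + 176 + 44 + 24 + 6 + 4 + 1 = 1575.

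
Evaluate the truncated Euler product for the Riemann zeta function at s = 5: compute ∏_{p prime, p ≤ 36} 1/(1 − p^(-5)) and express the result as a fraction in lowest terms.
∏ = 1910589921595024369341325427716514697147265/1842548811291065574051999987500114856101888

The primes p ≤ 36 are [2, 3, 5, 7, 11, 13, 17, 19, 23, 29, 31]. For each prime, (1 − 1/p^5)^(-1) = p^5 / (p^5 − 1). The product is (1 − 1/2^5)^(-1), (1 − 1/3^5)^(-1), (1 − 1/5^5)^(-1), (1 − 1/7^5)^(-1), (1 − 1/11^5)^(-1), (1 − 1/13^5)^(-1), (1 − 1/17^5)^(-1), (1 − 1/19^5)^(-1), (1 − 1/23^5)^(-1), (1 − 1/29^5)^(-1), (1 − 1/31^5)^(-1) = ∏ p^5 / (p^5 − 1) = 1910589921595024369341325427716514697147265/1842548811291065574051999987500114856101888.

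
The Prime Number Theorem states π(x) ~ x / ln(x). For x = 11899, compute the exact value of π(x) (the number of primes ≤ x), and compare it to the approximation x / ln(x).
π(11899) = 1425;  x/ln(x) ≈ 1267.98;  relative error ≈ 11.02%.

Directly count primes up to 11899: π(11899) = 1425. The PNT approximation gives 11899/ln(11899) ≈ 11899/9.38421 ≈ 1267.98. Relative error (π(x) − x/ln(x)) / π(x) ≈ 11.02%; the approximation is known to undercount slightly (Li(x) is a better estimate).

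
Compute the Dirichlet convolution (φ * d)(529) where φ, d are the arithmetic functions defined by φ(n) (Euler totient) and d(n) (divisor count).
(φ * d)(529) = 553

Divisors of 529: [1, 23, 529]. For each d | 529:
  d = 1: φ(1) · d(529/1) = 1 · 3 = 3
  d = 23: φ(23) · d(529/23) = 22 · 2 = 44
  d = 529: φ(529) · d(529/529) = 506 · 1 = 506
Summing: (φ * d)(529) = 3 + 44 + 506 = 553.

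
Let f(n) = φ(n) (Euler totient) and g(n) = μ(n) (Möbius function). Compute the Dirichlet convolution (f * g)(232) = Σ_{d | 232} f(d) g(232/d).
(φ * μ)(232) = 54

Divisors of 232: [1, 2, 4, 8, 29, 58, 116, 232]. For each d | 232:
  d = 1: φ(1) · μ(232/1) = 1 · 0 = 0
  d = 2: φ(2) · μ(232/2) = 1 · 0 = 0
  d = 4: φ(4) · μ(232/4) = 2 · 1 = 2
  d = 8: φ(8) · μ(232/8) = 4 · -1 = -4
  d = 29: φ(29) · μ(232/29) = 28 · 0 = 0
  d = 58: φ(58) · μ(232/58) = 28 · 0 = 0
  d = 116: φ(116) · μ(232/116) = 56 · -1 = -56
  d = 232: φ(232) · μ(232/232) = 112 · 1 = 112
Summing: (φ * μ)(232) = 0 + 0 + 2 + -4 + 0 + 0 + -56 + 112 = 54.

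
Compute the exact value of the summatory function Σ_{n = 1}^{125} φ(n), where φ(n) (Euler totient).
Σ_{n ≤ 125} φ(n) = 4796

Compute φ(n) for each 1 ≤ n ≤ 125: φ(1) = 1, φ(2) = 1, φ(3) = 2, φ(4) = 2, φ(5) = 4, φ(6) = 2, φ(7) = 6, φ(8) = 4, φ(9) = 6, φ(10) = 4, φ(11) = 10, φ(12) = 4, φ(13) = 12, φ(14) = 6, φ(15) = 8, φ(16) = 8, φ(17) = 16, φ(18) = 6, φ(19) = 18, φ(20) = 8, φ(21) = 12, φ(22) = 10, φ(23) = 22, φ(24) = 8, φ(25) = 20, φ(26) = 12, φ(27) = 18, φ(28) = 12, φ(29) = 28, φ(30) = 8, φ(31) = 30, φ(32) = 16, φ(33) = 20, φ(34) = 16, φ(35) = 24, φ(36) = 12, φ(37) = 36, φ(38) = 18, φ(39) = 24, φ(40) = 16, φ(41) = 40, φ(42) = 12, φ(43) = 42, φ(44) = 20, φ(45) = 24, φ(46) = 22, φ(47) = 46, φ(48) = 16, φ(49) = 42, φ(50) = 20, φ(51) = 32, φ(52) = 24, φ(53) = 52, φ(54) = 18, φ(55) = 40, φ(56) = 24, φ(57) = 36, φ(58) = 28, φ(59) = 58, φ(60) = 16, φ(61) = 60, φ(62) = 30, φ(63) = 36, φ(64) = 32, φ(65) = 48, φ(66) = 20, φ(67) = 66, φ(68) = 32, φ(69) = 44, φ(70) = 24, φ(71) = 70, φ(72) = 24, φ(73) = 72, φ(74) = 36, φ(75) = 40, φ(76) = 36, φ(77) = 60, φ(78) = 24, φ(79) = 78, φ(80) = 32, φ(81) = 54, φ(82) = 40, φ(83) = 82, φ(84) = 24, φ(85) = 64, φ(86) = 42, φ(87) = 56, φ(88) = 40, φ(89) = 88, φ(90) = 24, φ(91) = 72, φ(92) = 44, φ(93) = 60, φ(94) = 46, φ(95) = 72, φ(96) = 32, φ(97) = 96, φ(98) = 42, φ(99) = 60, φ(100) = 40, φ(101) = 100, φ(102) = 32, φ(103) = 102, φ(104) = 48, φ(105) = 48, φ(106) = 52, φ(107) = 106, φ(108) = 36, φ(109) = 108, φ(110) = 40, φ(111) = 72, φ(112) = 48, φ(113) = 112, φ(114) = 36, φ(115) = 88, φ(116) = 56, φ(117) = 72, φ(118) = 58, φ(119) = 96, φ(120) = 32, φ(121) = 110, φ(122) = 60, φ(123) = 80, φ(124) = 60, φ(125) = 100. Summing all 125 values: 4796. (Average order: Σ_{n ≤ x} φ(n) ~ (3/π²) x². For x = 125, (3/π²)·125² ≈ 4749.43.)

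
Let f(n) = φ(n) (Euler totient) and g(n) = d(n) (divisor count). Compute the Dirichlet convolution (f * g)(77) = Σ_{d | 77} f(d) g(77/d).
(φ * d)(77) = 96

Divisors of 77: [1, 7, 11, 77]. For each d | 77:
  d = 1: φ(1) · d(77/1) = 1 · 4 = 4
  d = 7: φ(7) · d(77/7) = 6 · 2 = 12
  d = 11: φ(11) · d(77/11) = 10 · 2 = 20
  d = 77: φ(77) · d(77/77) = 60 · 1 = 60
Summing: (φ * d)(77) = 4 + 12 + 20 + 60 = 96.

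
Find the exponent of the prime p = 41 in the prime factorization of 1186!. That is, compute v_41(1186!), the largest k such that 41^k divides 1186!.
v_41(1186!) = 28

Legendre's formula: v_p(n!) = Σ_{k ≥ 1} ⌊n / p^k⌋. For p = 41, n = 1186, the terms are:
  ⌊1186/41^1⌋ = ⌊1186/41⌋ = 28
(the next term ⌊1186/41^2⌋ = 0, terminating the sum). Summing: v_41(1186!) = 28 = 28.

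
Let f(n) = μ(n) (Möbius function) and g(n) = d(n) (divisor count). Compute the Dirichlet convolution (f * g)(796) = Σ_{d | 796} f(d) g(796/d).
(μ * d)(796) = 1

Divisors of 796: [1, 2, 4, 199, 398, 796]. For each d | 796:
  d = 1: μ(1) · d(796/1) = 1 · 6 = 6
  d = 2: μ(2) · d(796/2) = -1 · 4 = -4
  d = 4: μ(4) · d(796/4) = 0 · 2 = 0
  d = 199: μ(199) · d(796/199) = -1 · 3 = -3
  d = 398: μ(398) · d(796/398) = 1 · 2 = 2
  d = 796: μ(796) · d(796/796) = 0 · 1 = 0
Summing: (μ * d)(796) = 6 + -4 + 0 + -3 + 2 + 0 = 1.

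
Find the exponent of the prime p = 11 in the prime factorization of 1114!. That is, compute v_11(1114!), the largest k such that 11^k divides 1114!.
v_11(1114!) = 110

Legendre's formula: v_p(n!) = Σ_{k ≥ 1} ⌊n / p^k⌋. For p = 11, n = 1114, the terms are:
  ⌊1114/11^1⌋ = ⌊1114/11⌋ = 101
  ⌊1114/11^2⌋ = ⌊1114/121⌋ = 9
(the next term ⌊1114/11^3⌋ = 0, terminating the sum). Summing: v_11(1114!) = 101 + 9 = 110.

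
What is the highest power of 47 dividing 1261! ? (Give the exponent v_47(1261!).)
v_47(1261!) = 26

Legendre's formula: v_p(n!) = Σ_{k ≥ 1} ⌊n / p^k⌋. For p = 47, n = 1261, the terms are:
  ⌊1261/47^1⌋ = ⌊1261/47⌋ = 26
(the next term ⌊1261/47^2⌋ = 0, terminating the sum). Summing: v_47(1261!) = 26 = 26.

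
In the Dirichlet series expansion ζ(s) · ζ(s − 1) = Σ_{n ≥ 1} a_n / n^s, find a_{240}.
σ(240) = 744

In the product (Σ m^0/m^s)(Σ k / k^s) = Σ (Σ_{d | n} d) / n^s, the coefficient of 1/n^s is σ(n) = Σ_{d | n} d. For n = 240, divisors are [1, 2, 3, 4, 5, 6, 8, 10, 12, 15, 16, 20, 24, 30, 40, 48, 60, 80, 120, 240]; summing: σ(240) = 744.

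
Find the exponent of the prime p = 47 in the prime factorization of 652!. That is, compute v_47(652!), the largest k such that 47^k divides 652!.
v_47(652!) = 13

Legendre's formula: v_p(n!) = Σ_{k ≥ 1} ⌊n / p^k⌋. For p = 47, n = 652, the terms are:
  ⌊652/47^1⌋ = ⌊652/47⌋ = 13
(the next term ⌊652/47^2⌋ = 0, terminating the sum). Summing: v_47(652!) = 13 = 13.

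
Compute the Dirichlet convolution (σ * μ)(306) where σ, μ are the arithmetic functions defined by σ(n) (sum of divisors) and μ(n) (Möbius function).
(σ * μ)(306) = 306

Divisors of 306: [1, 2, 3, 6, 9, 17, 18, 34, 51, 102, 153, 306]. For each d | 306:
  d = 1: σ(1) · μ(306/1) = 1 · 0 = 0
  d = 2: σ(2) · μ(306/2) = 3 · 0 = 0
  d = 3: σ(3) · μ(306/3) = 4 · -1 = -4
  d = 6: σ(6) · μ(306/6) = 12 · 1 = 12
  d = 9: σ(9) · μ(306/9) = 13 · 1 = 13
  d = 17: σ(17) · μ(306/17) = 18 · 0 = 0
  d = 18: σ(18) · μ(306/18) = 39 · -1 = -39
  d = 34: σ(34) · μ(306/34) = 54 · 0 = 0
  d = 51: σ(51) · μ(306/51) = 72 · 1 = 72
  d = 102: σ(102) · μ(306/102) = 216 · -1 = -216
  d = 153: σ(153) · μ(306/153) = 234 · -1 = -234
  d = 306: σ(306) · μ(306/306) = 702 · 1 = 702
Summing: (σ * μ)(306) = 0 + 0 + -4 + 12 + 13 + 0 + -39 + 0 + 72 + -216 + -234 + 702 = 306.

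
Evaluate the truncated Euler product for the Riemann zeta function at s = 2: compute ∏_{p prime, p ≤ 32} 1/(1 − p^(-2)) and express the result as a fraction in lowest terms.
∏ = 82920037520482019/50722704772300800

The primes p ≤ 32 are [2, 3, 5, 7, 11, 13, 17, 19, 23, 29, 31]. For each prime, (1 − 1/p^2)^(-1) = p^2 / (p^2 − 1). The product is (1 − 1/2^2)^(-1), (1 − 1/3^2)^(-1), (1 − 1/5^2)^(-1), (1 − 1/7^2)^(-1), (1 − 1/11^2)^(-1), (1 − 1/13^2)^(-1), (1 − 1/17^2)^(-1), (1 − 1/19^2)^(-1), (1 − 1/23^2)^(-1), (1 − 1/29^2)^(-1), (1 − 1/31^2)^(-1) = ∏ p^2 / (p^2 − 1) = 82920037520482019/50722704772300800.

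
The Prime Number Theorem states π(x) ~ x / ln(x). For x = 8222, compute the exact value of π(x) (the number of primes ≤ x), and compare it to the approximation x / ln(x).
π(8222) = 1031;  x/ln(x) ≈ 912.08;  relative error ≈ 11.53%.

Directly count primes up to 8222: π(8222) = 1031. The PNT approximation gives 8222/ln(8222) ≈ 8222/9.01457 ≈ 912.08. Relative error (π(x) − x/ln(x)) / π(x) ≈ 11.53%; the approximation is known to undercount slightly (Li(x) is a better estimate).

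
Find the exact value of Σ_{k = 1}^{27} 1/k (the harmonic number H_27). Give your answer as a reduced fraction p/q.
H_27 = 312536252003/80313433200

Direct summation: H_27 = 1 + 1/2 + ... + 1/27. The least common denominator is lcm(1, ..., 27) = 80313433200; over this denominator the numerator is 80313433200 + 40156716600 + 26771144400 + 20078358300 + 16062686640 + 13385572200 + 11473347600 + 10039179150 + 8923714800 + 8031343320 + 7301221200 + 6692786100 + 6177956400 + 5736673800 + 5354228880 + 5019589575 + 4724319600 + 4461857400 + 4227022800 + 4015671660 + 3824449200 + 3650610600 + 3491888400 + 3346393050 + 3212537328 + 3088978200 + 2974571600 = 312536252003, so H_27 = 312536252003/80313433200 (already in lowest terms) ≈ 3.89146. (The PNT-adjacent estimate ln(27) + γ ≈ 3.87305 matches within O(1/n).)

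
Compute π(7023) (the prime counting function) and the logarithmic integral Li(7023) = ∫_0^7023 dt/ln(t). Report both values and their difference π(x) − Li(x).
π(7023) = 903;  Li(7023) ≈ 916.93;  π(x) − Li(x) ≈ -13.93.

Direct count of primes ≤ 7023 gives π(7023) = 903. Numerical evaluation of the logarithmic integral gives Li(7023) ≈ 916.93. The difference π(x) − Li(x) ≈ -13.93 is typically negative for small/moderate x (Li(x) overestimates), though Littlewood's theorem shows this sign changes infinitely often.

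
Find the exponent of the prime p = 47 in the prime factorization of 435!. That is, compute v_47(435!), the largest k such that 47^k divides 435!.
v_47(435!) = 9

Legendre's formula: v_p(n!) = Σ_{k ≥ 1} ⌊n / p^k⌋. For p = 47, n = 435, the terms are:
  ⌊435/47^1⌋ = ⌊435/47⌋ = 9
(the next term ⌊435/47^2⌋ = 0, terminating the sum). Summing: v_47(435!) = 9 = 9.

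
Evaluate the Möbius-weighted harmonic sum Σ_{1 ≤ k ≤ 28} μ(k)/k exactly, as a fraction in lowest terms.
Σ μ(k)/k = 4165258/111546435

Values of μ(k) for 1 ≤ k ≤ 28: μ(1) = 1, μ(2) = -1, μ(3) = -1, μ(5) = -1, μ(6) = 1, μ(7) = -1, μ(10) = 1, μ(11) = -1, μ(13) = -1, μ(14) = 1, μ(15) = 1, μ(17) = -1, μ(19) = -1, μ(21) = 1, μ(22) = 1, μ(23) = -1, μ(26) = 1, with μ = 0 on non-squarefree integers. Summing μ(k)/k for k where μ(k) ≠ 0 gives 4165258/111546435 ≈ 0.0373. (PNT ⟺ this sum → 0 as n → ∞.)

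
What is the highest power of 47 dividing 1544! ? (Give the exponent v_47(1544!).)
v_47(1544!) = 32

Legendre's formula: v_p(n!) = Σ_{k ≥ 1} ⌊n / p^k⌋. For p = 47, n = 1544, the terms are:
  ⌊1544/47^1⌋ = ⌊1544/47⌋ = 32
(the next term ⌊1544/47^2⌋ = 0, terminating the sum). Summing: v_47(1544!) = 32 = 32.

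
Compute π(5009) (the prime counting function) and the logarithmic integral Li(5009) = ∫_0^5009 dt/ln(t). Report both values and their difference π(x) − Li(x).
π(5009) = 671;  Li(5009) ≈ 685.34;  π(x) − Li(x) ≈ -14.34.

Direct count of primes ≤ 5009 gives π(5009) = 671. Numerical evaluation of the logarithmic integral gives Li(5009) ≈ 685.34. The difference π(x) − Li(x) ≈ -14.34 is typically negative for small/moderate x (Li(x) overestimates), though Littlewood's theorem shows this sign changes infinitely often.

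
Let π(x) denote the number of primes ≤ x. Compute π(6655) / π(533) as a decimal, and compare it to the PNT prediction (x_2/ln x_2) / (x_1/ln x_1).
π(6655)/π(533) = 857/99 ≈ 8.6566;  PNT prediction ≈ 8.9052.

π(533) = 99 and π(6655) = 857, so π(6655)/π(533) ≈ 8.6566. The PNT-predicted ratio is (6655/ln(6655)) / (533/ln(533)) ≈ 8.9052. The two agree to within a few percent, as expected.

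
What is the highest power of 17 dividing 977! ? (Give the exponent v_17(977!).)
v_17(977!) = 60

Legendre's formula: v_p(n!) = Σ_{k ≥ 1} ⌊n / p^k⌋. For p = 17, n = 977, the terms are:
  ⌊977/17^1⌋ = ⌊977/17⌋ = 57
  ⌊977/17^2⌋ = ⌊977/289⌋ = 3
(the next term ⌊977/17^3⌋ = 0, terminating the sum). Summing: v_17(977!) = 57 + 3 = 60.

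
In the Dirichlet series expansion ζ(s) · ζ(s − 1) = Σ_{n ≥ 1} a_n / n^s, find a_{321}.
σ(321) = 432

In the product (Σ m^0/m^s)(Σ k / k^s) = Σ (Σ_{d | n} d) / n^s, the coefficient of 1/n^s is σ(n) = Σ_{d | n} d. For n = 321, divisors are [1, 3, 107, 321]; summing: σ(321) = 432.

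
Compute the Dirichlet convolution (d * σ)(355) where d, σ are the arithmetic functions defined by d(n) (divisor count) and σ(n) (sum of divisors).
(d * σ)(355) = 592

Divisors of 355: [1, 5, 71, 355]. For each d | 355:
  d = 1: d(1) · σ(355/1) = 1 · 432 = 432
  d = 5: d(5) · σ(355/5) = 2 · 72 = 144
  d = 71: d(71) · σ(355/71) = 2 · 6 = 12
  d = 355: d(355) · σ(355/355) = 4 · 1 = 4
Summing: (d * σ)(355) = 432 + 144 + 12 + 4 = 592.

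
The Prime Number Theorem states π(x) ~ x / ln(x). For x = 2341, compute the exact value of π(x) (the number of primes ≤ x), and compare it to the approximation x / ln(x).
π(2341) = 347;  x/ln(x) ≈ 301.74;  relative error ≈ 13.04%.

Directly count primes up to 2341: π(2341) = 347. The PNT approximation gives 2341/ln(2341) ≈ 2341/7.75833 ≈ 301.74. Relative error (π(x) − x/ln(x)) / π(x) ≈ 13.04%; the approximation is known to undercount slightly (Li(x) is a better estimate).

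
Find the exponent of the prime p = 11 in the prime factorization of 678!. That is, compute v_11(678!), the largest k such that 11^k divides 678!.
v_11(678!) = 66

Legendre's formula: v_p(n!) = Σ_{k ≥ 1} ⌊n / p^k⌋. For p = 11, n = 678, the terms are:
  ⌊678/11^1⌋ = ⌊678/11⌋ = 61
  ⌊678/11^2⌋ = ⌊678/121⌋ = 5
(the next term ⌊678/11^3⌋ = 0, terminating the sum). Summing: v_11(678!) = 61 + 5 = 66.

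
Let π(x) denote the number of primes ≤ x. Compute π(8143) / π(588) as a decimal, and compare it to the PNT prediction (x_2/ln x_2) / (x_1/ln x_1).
π(8143)/π(588) = 1022/107 ≈ 9.5514;  PNT prediction ≈ 9.8068.

π(588) = 107 and π(8143) = 1022, so π(8143)/π(588) ≈ 9.5514. The PNT-predicted ratio is (8143/ln(8143)) / (588/ln(588)) ≈ 9.8068. The two agree to within a few percent, as expected.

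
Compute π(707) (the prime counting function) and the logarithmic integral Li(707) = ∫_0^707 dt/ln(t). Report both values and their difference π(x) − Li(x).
π(707) = 126;  Li(707) ≈ 134.16;  π(x) − Li(x) ≈ -8.16.

Direct count of primes ≤ 707 gives π(707) = 126. Numerical evaluation of the logarithmic integral gives Li(707) ≈ 134.16. The difference π(x) − Li(x) ≈ -8.16 is typically negative for small/moderate x (Li(x) overestimates), though Littlewood's theorem shows this sign changes infinitely often.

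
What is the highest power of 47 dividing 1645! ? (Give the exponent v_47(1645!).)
v_47(1645!) = 35

Legendre's formula: v_p(n!) = Σ_{k ≥ 1} ⌊n / p^k⌋. For p = 47, n = 1645, the terms are:
  ⌊1645/47^1⌋ = ⌊1645/47⌋ = 35
(the next term ⌊1645/47^2⌋ = 0, terminating the sum). Summing: v_47(1645!) = 35 = 35.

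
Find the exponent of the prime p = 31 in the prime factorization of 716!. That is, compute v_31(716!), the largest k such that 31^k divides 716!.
v_31(716!) = 23

Legendre's formula: v_p(n!) = Σ_{k ≥ 1} ⌊n / p^k⌋. For p = 31, n = 716, the terms are:
  ⌊716/31^1⌋ = ⌊716/31⌋ = 23
(the next term ⌊716/31^2⌋ = 0, terminating the sum). Summing: v_31(716!) = 23 = 23.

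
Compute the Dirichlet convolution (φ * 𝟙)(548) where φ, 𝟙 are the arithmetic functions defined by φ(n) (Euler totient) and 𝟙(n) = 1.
(φ * 𝟙)(548) = 548

Divisors of 548: [1, 2, 4, 137, 274, 548]. For each d | 548:
  d = 1: φ(1) · 𝟙(548/1) = 1 · 1 = 1
  d = 2: φ(2) · 𝟙(548/2) = 1 · 1 = 1
  d = 4: φ(4) · 𝟙(548/4) = 2 · 1 = 2
  d = 137: φ(137) · 𝟙(548/137) = 136 · 1 = 136
  d = 274: φ(274) · 𝟙(548/274) = 136 · 1 = 136
  d = 548: φ(548) · 𝟙(548/548) = 272 · 1 = 272
Summing: (φ * 𝟙)(548) = 1 + 1 + 2 + 136 + 136 + 272 = 548.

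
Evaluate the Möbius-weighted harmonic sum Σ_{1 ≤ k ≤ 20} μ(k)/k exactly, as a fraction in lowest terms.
Σ μ(k)/k = -81988/1616615

Values of μ(k) for 1 ≤ k ≤ 20: μ(1) = 1, μ(2) = -1, μ(3) = -1, μ(5) = -1, μ(6) = 1, μ(7) = -1, μ(10) = 1, μ(11) = -1, μ(13) = -1, μ(14) = 1, μ(15) = 1, μ(17) = -1, μ(19) = -1, with μ = 0 on non-squarefree integers. Summing μ(k)/k for k where μ(k) ≠ 0 gives -81988/1616615 ≈ -0.0507. (PNT ⟺ this sum → 0 as n → ∞.)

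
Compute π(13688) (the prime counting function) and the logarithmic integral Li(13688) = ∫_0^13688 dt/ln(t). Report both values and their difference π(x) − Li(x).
π(13688) = 1617;  Li(13688) ≈ 1639.54;  π(x) − Li(x) ≈ -22.54.

Direct count of primes ≤ 13688 gives π(13688) = 1617. Numerical evaluation of the logarithmic integral gives Li(13688) ≈ 1639.54. The difference π(x) − Li(x) ≈ -22.54 is typically negative for small/moderate x (Li(x) overestimates), though Littlewood's theorem shows this sign changes infinitely often.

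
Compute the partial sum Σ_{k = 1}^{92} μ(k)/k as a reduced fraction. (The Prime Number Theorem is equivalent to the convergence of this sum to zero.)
Σ μ(k)/k = 226361852224483257830288188126621/23768741896345550770650537601358310

Values of μ(k) for 1 ≤ k ≤ 92: μ(1) = 1, μ(2) = -1, μ(3) = -1, μ(5) = -1, μ(6) = 1, μ(7) = -1, μ(10) = 1, μ(11) = -1, μ(13) = -1, μ(14) = 1, μ(15) = 1, μ(17) = -1, μ(19) = -1, μ(21) = 1, μ(22) = 1, μ(23) = -1, μ(26) = 1, μ(29) = -1, μ(30) = -1, μ(31) = -1, μ(33) = 1, μ(34) = 1, μ(35) = 1, μ(37) = -1, μ(38) = 1, μ(39) = 1, μ(41) = -1, μ(42) = -1, μ(43) = -1, μ(46) = 1, μ(47) = -1, μ(51) = 1, μ(53) = -1, μ(55) = 1, μ(57) = 1, μ(58) = 1, μ(59) = -1, μ(61) = -1, μ(62) = 1, μ(65) = 1, μ(66) = -1, μ(67) = -1, μ(69) = 1, μ(70) = -1, μ(71) = -1, μ(73) = -1, μ(74) = 1, μ(77) = 1, μ(78) = -1, μ(79) = -1, μ(82) = 1, μ(83) = -1, μ(85) = 1, μ(86) = 1, μ(87) = 1, μ(89) = -1, μ(91) = 1, with μ = 0 on non-squarefree integers. Summing μ(k)/k for k where μ(k) ≠ 0 gives 226361852224483257830288188126621/23768741896345550770650537601358310 ≈ 0.0095. (PNT ⟺ this sum → 0 as n → ∞.)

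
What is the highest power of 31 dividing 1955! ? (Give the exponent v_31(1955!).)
v_31(1955!) = 65

Legendre's formula: v_p(n!) = Σ_{k ≥ 1} ⌊n / p^k⌋. For p = 31, n = 1955, the terms are:
  ⌊1955/31^1⌋ = ⌊1955/31⌋ = 63
  ⌊1955/31^2⌋ = ⌊1955/961⌋ = 2
(the next term ⌊1955/31^3⌋ = 0, terminating the sum). Summing: v_31(1955!) = 63 + 2 = 65.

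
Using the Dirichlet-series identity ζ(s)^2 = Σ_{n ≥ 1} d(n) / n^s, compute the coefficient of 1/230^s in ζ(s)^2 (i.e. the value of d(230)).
d(230) = 8

ζ(s)^2 = (Σ 1/m^s)(Σ 1/k^s). The coefficient of 1/n^s in the product is the number of ordered pairs (m, k) with mk = n, which equals d(n). For n = 230, divisors are [1, 2, 5, 10, 23, 46, 115, 230], so d(230) = 8.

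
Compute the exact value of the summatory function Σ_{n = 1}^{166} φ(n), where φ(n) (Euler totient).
Σ_{n ≤ 166} φ(n) = 8396

Compute φ(n) for each 1 ≤ n ≤ 166: φ(1) = 1, φ(2) = 1, φ(3) = 2, φ(4) = 2, φ(5) = 4, φ(6) = 2, φ(7) = 6, φ(8) = 4, φ(9) = 6, φ(10) = 4, φ(11) = 10, φ(12) = 4, φ(13) = 12, φ(14) = 6, φ(15) = 8, φ(16) = 8, φ(17) = 16, φ(18) = 6, φ(19) = 18, φ(20) = 8, φ(21) = 12, φ(22) = 10, φ(23) = 22, φ(24) = 8, φ(25) = 20, φ(26) = 12, φ(27) = 18, φ(28) = 12, φ(29) = 28, φ(30) = 8, φ(31) = 30, φ(32) = 16, φ(33) = 20, φ(34) = 16, φ(35) = 24, φ(36) = 12, φ(37) = 36, φ(38) = 18, φ(39) = 24, φ(40) = 16, φ(41) = 40, φ(42) = 12, φ(43) = 42, φ(44) = 20, φ(45) = 24, φ(46) = 22, φ(47) = 46, φ(48) = 16, φ(49) = 42, φ(50) = 20, φ(51) = 32, φ(52) = 24, φ(53) = 52, φ(54) = 18, φ(55) = 40, φ(56) = 24, φ(57) = 36, φ(58) = 28, φ(59) = 58, φ(60) = 16, φ(61) = 60, φ(62) = 30, φ(63) = 36, φ(64) = 32, φ(65) = 48, φ(66) = 20, φ(67) = 66, φ(68) = 32, φ(69) = 44, φ(70) = 24, φ(71) = 70, φ(72) = 24, φ(73) = 72, φ(74) = 36, φ(75) = 40, φ(76) = 36, φ(77) = 60, φ(78) = 24, φ(79) = 78, φ(80) = 32, φ(81) = 54, φ(82) = 40, φ(83) = 82, φ(84) = 24, φ(85) = 64, φ(86) = 42, φ(87) = 56, φ(88) = 40, φ(89) = 88, φ(90) = 24, φ(91) = 72, φ(92) = 44, φ(93) = 60, φ(94) = 46, φ(95) = 72, φ(96) = 32, φ(97) = 96, φ(98) = 42, φ(99) = 60, φ(100) = 40, φ(101) = 100, φ(102) = 32, φ(103) = 102, φ(104) = 48, φ(105) = 48, φ(106) = 52, φ(107) = 106, φ(108) = 36, φ(109) = 108, φ(110) = 40, φ(111) = 72, φ(112) = 48, φ(113) = 112, φ(114) = 36, φ(115) = 88, φ(116) = 56, φ(117) = 72, φ(118) = 58, φ(119) = 96, φ(120) = 32, φ(121) = 110, φ(122) = 60, φ(123) = 80, φ(124) = 60, φ(125) = 100, φ(126) = 36, φ(127) = 126, φ(128) = 64, φ(129) = 84, φ(130) = 48, φ(131) = 130, φ(132) = 40, φ(133) = 108, φ(134) = 66, φ(135) = 72, φ(136) = 64, φ(137) = 136, φ(138) = 44, φ(139) = 138, φ(140) = 48, φ(141) = 92, φ(142) = 70, φ(143) = 120, φ(144) = 48, φ(145) = 112, φ(146) = 72, φ(147) = 84, φ(148) = 72, φ(149) = 148, φ(150) = 40, φ(151) = 150, φ(152) = 72, φ(153) = 96, φ(154) = 60, φ(155) = 120, φ(156) = 48, φ(157) = 156, φ(158) = 78, φ(159) = 104, φ(160) = 64, φ(161) = 132, φ(162) = 54, φ(163) = 162, φ(164) = 80, φ(165) = 80, φ(166) = 82. Summing all 166 values: 8396. (Average order: Σ_{n ≤ x} φ(n) ~ (3/π²) x². For x = 166, (3/π²)·166² ≈ 8376.02.)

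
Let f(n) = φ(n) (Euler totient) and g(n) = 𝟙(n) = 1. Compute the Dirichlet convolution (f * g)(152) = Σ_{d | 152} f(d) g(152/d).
(φ * 𝟙)(152) = 152

Divisors of 152: [1, 2, 4, 8, 19, 38, 76, 152]. For each d | 152:
  d = 1: φ(1) · 𝟙(152/1) = 1 · 1 = 1
  d = 2: φ(2) · 𝟙(152/2) = 1 · 1 = 1
  d = 4: φ(4) · 𝟙(152/4) = 2 · 1 = 2
  d = 8: φ(8) · 𝟙(152/8) = 4 · 1 = 4
  d = 19: φ(19) · 𝟙(152/19) = 18 · 1 = 18
  d = 38: φ(38) · 𝟙(152/38) = 18 · 1 = 18
  d = 76: φ(76) · 𝟙(152/76) = 36 · 1 = 36
  d = 152: φ(152) · 𝟙(152/152) = 72 · 1 = 72
Summing: (φ * 𝟙)(152) = 1 + 1 + 2 + 4 + 18 + 18 + 36 + 72 = 152.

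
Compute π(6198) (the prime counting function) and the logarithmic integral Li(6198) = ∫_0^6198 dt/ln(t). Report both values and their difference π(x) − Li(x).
π(6198) = 805;  Li(6198) ≈ 823.13;  π(x) − Li(x) ≈ -18.13.

Direct count of primes ≤ 6198 gives π(6198) = 805. Numerical evaluation of the logarithmic integral gives Li(6198) ≈ 823.13. The difference π(x) − Li(x) ≈ -18.13 is typically negative for small/moderate x (Li(x) overestimates), though Littlewood's theorem shows this sign changes infinitely often.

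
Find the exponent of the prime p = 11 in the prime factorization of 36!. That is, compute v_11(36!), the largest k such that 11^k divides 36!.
v_11(36!) = 3

Legendre's formula: v_p(n!) = Σ_{k ≥ 1} ⌊n / p^k⌋. For p = 11, n = 36, the terms are:
  ⌊36/11^1⌋ = ⌊36/11⌋ = 3
(the next term ⌊36/11^2⌋ = 0, terminating the sum). Summing: v_11(36!) = 3 = 3.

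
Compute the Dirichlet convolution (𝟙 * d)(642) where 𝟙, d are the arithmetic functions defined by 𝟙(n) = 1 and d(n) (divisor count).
(𝟙 * d)(642) = 27

Divisors of 642: [1, 2, 3, 6, 107, 214, 321, 642]. For each d | 642:
  d = 1: 𝟙(1) · d(642/1) = 1 · 8 = 8
  d = 2: 𝟙(2) · d(642/2) = 1 · 4 = 4
  d = 3: 𝟙(3) · d(642/3) = 1 · 4 = 4
  d = 6: 𝟙(6) · d(642/6) = 1 · 2 = 2
  d = 107: 𝟙(107) · d(642/107) = 1 · 4 = 4
  d = 214: 𝟙(214) · d(642/214) = 1 · 2 = 2
  d = 321: 𝟙(321) · d(642/321) = 1 · 2 = 2
  d = 642: 𝟙(642) · d(642/642) = 1 · 1 = 1
Summing: (𝟙 * d)(642) = 8 + 4 + 4 + 2 + 4 + 2 + 2 + 1 = 27.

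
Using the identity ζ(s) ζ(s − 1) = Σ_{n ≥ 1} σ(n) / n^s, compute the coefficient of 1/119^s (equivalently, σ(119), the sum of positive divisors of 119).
σ(119) = 144

In the product (Σ m^0/m^s)(Σ k / k^s) = Σ (Σ_{d | n} d) / n^s, the coefficient of 1/n^s is σ(n) = Σ_{d | n} d. For n = 119, divisors are [1, 7, 17, 119]; summing: σ(119) = 144.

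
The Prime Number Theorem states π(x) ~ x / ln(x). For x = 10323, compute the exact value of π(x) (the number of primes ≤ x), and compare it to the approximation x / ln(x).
π(10323) = 1266;  x/ln(x) ≈ 1116.95;  relative error ≈ 11.77%.

Directly count primes up to 10323: π(10323) = 1266. The PNT approximation gives 10323/ln(10323) ≈ 10323/9.24213 ≈ 1116.95. Relative error (π(x) − x/ln(x)) / π(x) ≈ 11.77%; the approximation is known to undercount slightly (Li(x) is a better estimate).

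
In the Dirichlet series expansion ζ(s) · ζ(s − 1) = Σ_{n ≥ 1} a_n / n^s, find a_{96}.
σ(96) = 252

In the product (Σ m^0/m^s)(Σ k / k^s) = Σ (Σ_{d | n} d) / n^s, the coefficient of 1/n^s is σ(n) = Σ_{d | n} d. For n = 96, divisors are [1, 2, 3, 4, 6, 8, 12, 16, 24, 32, 48, 96]; summing: σ(96) = 252.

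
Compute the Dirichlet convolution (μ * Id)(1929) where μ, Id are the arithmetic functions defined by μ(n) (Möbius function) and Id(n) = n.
(μ * Id)(1929) = 1284

Divisors of 1929: [1, 3, 643, 1929]. For each d | 1929:
  d = 1: μ(1) · Id(1929/1) = 1 · 1929 = 1929
  d = 3: μ(3) · Id(1929/3) = -1 · 643 = -643
  d = 643: μ(643) · Id(1929/643) = -1 · 3 = -3
  d = 1929: μ(1929) · Id(1929/1929) = 1 · 1 = 1
Summing: (μ * Id)(1929) = 1929 + -643 + -3 + 1 = 1284.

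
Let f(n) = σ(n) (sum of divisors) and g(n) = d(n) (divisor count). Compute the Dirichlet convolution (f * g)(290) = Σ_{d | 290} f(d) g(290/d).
(σ * d)(290) = 1280

Divisors of 290: [1, 2, 5, 10, 29, 58, 145, 290]. For each d | 290:
  d = 1: σ(1) · d(290/1) = 1 · 8 = 8
  d = 2: σ(2) · d(290/2) = 3 · 4 = 12
  d = 5: σ(5) · d(290/5) = 6 · 4 = 24
  d = 10: σ(10) · d(290/10) = 18 · 2 = 36
  d = 29: σ(29) · d(290/29) = 30 · 4 = 120
  d = 58: σ(58) · d(290/58) = 90 · 2 = 180
  d = 145: σ(145) · d(290/145) = 180 · 2 = 360
  d = 290: σ(290) · d(290/290) = 540 · 1 = 540
Summing: (σ * d)(290) = 8 + 12 + 24 + 36 + 120 + 180 + 360 + 540 = 1280.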